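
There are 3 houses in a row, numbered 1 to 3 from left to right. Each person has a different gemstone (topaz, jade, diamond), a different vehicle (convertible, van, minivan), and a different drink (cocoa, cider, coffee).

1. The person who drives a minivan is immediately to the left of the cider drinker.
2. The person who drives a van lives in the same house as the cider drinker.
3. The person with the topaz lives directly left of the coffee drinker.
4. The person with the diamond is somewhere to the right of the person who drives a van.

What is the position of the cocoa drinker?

From clue 4, the person with the diamond must be in house 3.
From clue 4, the person who drives a van must be in house 2.
The only vehicle still possible for house 1 is minivan.
House 3 vehicle: only convertible fits.
The only drink still possible for house 1 is cocoa.
Clue 1 places the cider drinker in house 2.
So house 3 gets coffee for drink.
By clue 3, the person with the topaz is in house 2.
So house 1 gets jade for gemstone.
So: house 1 = jade/minivan/cocoa, house 2 = topaz/van/cider, house 3 = diamond/convertible/coffee.

1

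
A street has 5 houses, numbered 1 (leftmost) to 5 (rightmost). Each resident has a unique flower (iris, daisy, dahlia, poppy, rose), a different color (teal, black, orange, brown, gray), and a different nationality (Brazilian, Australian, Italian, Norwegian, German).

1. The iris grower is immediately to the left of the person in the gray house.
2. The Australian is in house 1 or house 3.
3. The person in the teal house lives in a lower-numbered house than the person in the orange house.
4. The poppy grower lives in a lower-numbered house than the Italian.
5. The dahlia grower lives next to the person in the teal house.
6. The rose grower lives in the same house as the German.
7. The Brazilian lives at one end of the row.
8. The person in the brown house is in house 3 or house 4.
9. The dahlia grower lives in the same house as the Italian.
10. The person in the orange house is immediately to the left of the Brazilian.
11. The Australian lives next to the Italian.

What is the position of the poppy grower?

1

The person in the orange house is in house 4 (clue 10).
Clue 10: the Brazilian is in house 5.
That leaves brown as the color for house 3.
From clue 9, the dahlia grower must be in house 2.
From clue 9, the Italian must be in house 2.
The only flower still possible for house 5 is daisy.
Clue 4: the poppy grower is in house 1.
The person in the teal house is in house 1 (clue 5).
The only flower still possible for house 3 is rose.
House 4 flower: only iris fits.
By clue 1, the person in the gray house is in house 5.
Clue 6: the German is in house 3.
House 2 color: only black fits.
House 4 nationality: only Norwegian fits.
So house 1 gets Australian for nationality.
So: house 1 = poppy/teal/Australian, house 2 = dahlia/black/Italian, house 3 = rose/brown/German, house 4 = iris/orange/Norwegian, house 5 = daisy/gray/Brazilian.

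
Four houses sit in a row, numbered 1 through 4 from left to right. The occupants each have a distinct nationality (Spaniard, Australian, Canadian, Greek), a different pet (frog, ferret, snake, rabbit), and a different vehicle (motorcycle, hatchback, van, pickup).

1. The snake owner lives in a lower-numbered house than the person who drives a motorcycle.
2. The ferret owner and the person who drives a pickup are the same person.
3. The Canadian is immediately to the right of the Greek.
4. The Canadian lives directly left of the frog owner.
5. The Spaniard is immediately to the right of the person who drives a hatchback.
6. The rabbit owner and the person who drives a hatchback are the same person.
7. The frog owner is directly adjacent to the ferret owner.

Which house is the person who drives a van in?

The Canadian is narrowed to house 2 or 3; consider each.
Placing it in house 3 leads to a contradiction, so it's in house 2.
Clue 3 places the Greek in house 1.
The frog owner is in house 3 (clue 4).
House 4 pet: only ferret fits.
From clue 2, the person who drives a pickup must be in house 4.
Clue 6 places the rabbit owner in house 2.
The person who drives a hatchback is in house 2 (clue 6).
So house 1 gets snake for pet.
House 1's vehicle must be van (nothing else left).
House 3 vehicle: only motorcycle fits.
The Spaniard is in house 3 (clue 5).
So house 4 gets Australian for nationality.
So: house 1 = Greek/snake/van, house 2 = Canadian/rabbit/hatchback, house 3 = Spaniard/frog/motorcycle, house 4 = Australian/ferret/pickup.

1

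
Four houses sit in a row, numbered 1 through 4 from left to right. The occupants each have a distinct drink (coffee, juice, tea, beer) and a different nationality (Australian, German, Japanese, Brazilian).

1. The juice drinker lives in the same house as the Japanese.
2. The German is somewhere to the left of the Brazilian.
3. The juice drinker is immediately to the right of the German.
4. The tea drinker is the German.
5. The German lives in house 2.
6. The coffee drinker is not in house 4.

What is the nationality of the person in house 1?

Clue 5 places the German in house 2.
From clue 3, the juice drinker must be in house 3.
From clue 4, the tea drinker must be in house 2.
House 4 drink: only beer fits.
That leaves Australian as the nationality for house 1.
The Japanese is in house 3 (clue 1).
House 1 drink: only coffee fits.
House 4 nationality: only Brazilian fits.
So: house 1 = coffee/Australian, house 2 = tea/German, house 3 = juice/Japanese, house 4 = beer/Brazilian.

Australian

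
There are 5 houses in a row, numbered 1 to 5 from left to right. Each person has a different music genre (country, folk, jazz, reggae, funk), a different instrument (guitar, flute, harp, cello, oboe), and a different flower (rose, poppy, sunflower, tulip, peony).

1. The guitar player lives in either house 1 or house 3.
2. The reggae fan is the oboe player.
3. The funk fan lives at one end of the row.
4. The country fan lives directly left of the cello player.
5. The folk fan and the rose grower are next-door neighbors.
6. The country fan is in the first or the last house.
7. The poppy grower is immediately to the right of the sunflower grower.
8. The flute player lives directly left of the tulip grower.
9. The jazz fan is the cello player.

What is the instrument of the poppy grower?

cello

Clue 6 places the country fan in house 1.
House 5's music genre must be funk (nothing else left).
The cello player is in house 2 (clue 4).
By clue 9, the jazz fan is in house 2.
House 5's instrument must be harp (nothing else left).
The folk fan is narrowed to house 3 or 4; consider each.
Placing it in house 3 leads to a contradiction, so it's in house 4.
House 3 music genre: only reggae fits.
Clue 2: the oboe player is in house 3.
House 4's instrument must be flute (nothing else left).
Clue 8 places the tulip grower in house 5.
So house 1 gets guitar for instrument.
House 3's flower must be rose (nothing else left).
From clue 7, the poppy grower must be in house 2.
The sunflower grower is in house 1 (clue 7).
House 4 flower: only peony fits.
So: house 1 = country/guitar/sunflower, house 2 = jazz/cello/poppy, house 3 = reggae/oboe/rose, house 4 = folk/flute/peony, house 5 = funk/harp/tulip.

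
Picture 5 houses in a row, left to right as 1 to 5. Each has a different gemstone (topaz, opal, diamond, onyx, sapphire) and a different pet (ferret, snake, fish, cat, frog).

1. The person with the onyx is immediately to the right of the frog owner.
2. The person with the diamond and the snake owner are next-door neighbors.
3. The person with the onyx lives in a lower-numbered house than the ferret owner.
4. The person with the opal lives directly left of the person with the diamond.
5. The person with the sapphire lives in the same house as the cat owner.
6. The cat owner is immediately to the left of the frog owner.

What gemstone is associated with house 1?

sapphire

The person with the onyx is narrowed to house 3 or 4; consider each.
Placing it in house 4 leads to a contradiction, so it's in house 3.
Clue 1 places the frog owner in house 2.
From clue 6, the cat owner must be in house 1.
Clue 5: the person with the sapphire is in house 1.
By clue 4, the person with the diamond is in house 5.
That leaves topaz as the gemstone for house 2.
House 4's gemstone must be opal (nothing else left).
Clue 2: the snake owner is in house 4.
The only pet still possible for house 3 is fish.
That leaves ferret as the pet for house 5.
So: house 1 = sapphire/cat, house 2 = topaz/frog, house 3 = onyx/fish, house 4 = opal/snake, house 5 = diamond/ferret.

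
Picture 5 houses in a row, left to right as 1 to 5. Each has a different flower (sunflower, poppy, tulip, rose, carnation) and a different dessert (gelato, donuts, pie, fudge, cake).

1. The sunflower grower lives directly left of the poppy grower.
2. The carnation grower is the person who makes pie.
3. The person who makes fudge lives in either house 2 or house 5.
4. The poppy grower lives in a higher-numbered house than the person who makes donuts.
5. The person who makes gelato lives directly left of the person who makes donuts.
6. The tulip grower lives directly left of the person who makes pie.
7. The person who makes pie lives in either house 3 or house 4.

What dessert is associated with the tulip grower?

donuts

The only flower still possible for house 1 is rose.
The only flower still possible for house 5 is poppy.
From clue 1, the sunflower grower must be in house 4.
The only flower still possible for house 2 is tulip.
The only flower still possible for house 3 is carnation.
Clue 2 places the person who makes pie in house 3.
By clue 5, the person who makes gelato is in house 1.
Clue 5 places the person who makes donuts in house 2.
So house 4 gets cake for dessert.
House 5 dessert: only fudge fits.
So: house 1 = rose/gelato, house 2 = tulip/donuts, house 3 = carnation/pie, house 4 = sunflower/cake, house 5 = poppy/fudge.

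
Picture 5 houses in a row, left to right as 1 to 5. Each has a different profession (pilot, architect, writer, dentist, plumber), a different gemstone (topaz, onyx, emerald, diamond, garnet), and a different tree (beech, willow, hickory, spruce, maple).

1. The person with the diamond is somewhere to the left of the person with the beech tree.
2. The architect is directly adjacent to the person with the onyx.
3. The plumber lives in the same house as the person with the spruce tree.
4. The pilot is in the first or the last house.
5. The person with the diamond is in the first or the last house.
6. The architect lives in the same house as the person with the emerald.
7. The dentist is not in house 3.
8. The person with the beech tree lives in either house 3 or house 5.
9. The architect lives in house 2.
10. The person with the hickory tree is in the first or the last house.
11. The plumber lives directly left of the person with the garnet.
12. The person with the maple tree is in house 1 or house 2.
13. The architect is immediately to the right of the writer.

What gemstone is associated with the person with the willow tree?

garnet

From clue 5, the person with the diamond must be in house 1.
From clue 9, the architect must be in house 2.
Clue 13 places the writer in house 1.
The only profession still possible for house 3 is plumber.
That leaves dentist as the profession for house 4.
House 5 profession: only pilot fits.
Clue 2 places the person with the onyx in house 3.
Clue 3 places the person with the spruce tree in house 3.
Clue 6 places the person with the emerald in house 2.
By clue 11, the person with the garnet is in house 4.
So house 5 gets topaz for gemstone.
So house 4 gets willow for tree.
That leaves hickory as the tree for house 1.
That leaves maple as the tree for house 2.
That leaves beech as the tree for house 5.
So: house 1 = writer/diamond/hickory, house 2 = architect/emerald/maple, house 3 = plumber/onyx/spruce, house 4 = dentist/garnet/willow, house 5 = pilot/topaz/beech.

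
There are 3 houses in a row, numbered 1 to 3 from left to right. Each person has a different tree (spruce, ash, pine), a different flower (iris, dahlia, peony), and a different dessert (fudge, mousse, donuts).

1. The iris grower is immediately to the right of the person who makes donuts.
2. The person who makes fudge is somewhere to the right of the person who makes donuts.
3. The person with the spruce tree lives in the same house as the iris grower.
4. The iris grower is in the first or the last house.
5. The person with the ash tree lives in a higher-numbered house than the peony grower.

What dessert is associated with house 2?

Clue 4: the iris grower is in house 3.
So house 1 gets pine for tree.
The person who makes donuts is in house 2 (clue 1).
Clue 2 places the person who makes fudge in house 3.
Clue 3 places the person with the spruce tree in house 3.
So house 2 gets ash for tree.
House 1 dessert: only mousse fits.
Clue 5 places the peony grower in house 1.
That leaves dahlia as the flower for house 2.
So: house 1 = pine/peony/mousse, house 2 = ash/dahlia/donuts, house 3 = spruce/iris/fudge.

donuts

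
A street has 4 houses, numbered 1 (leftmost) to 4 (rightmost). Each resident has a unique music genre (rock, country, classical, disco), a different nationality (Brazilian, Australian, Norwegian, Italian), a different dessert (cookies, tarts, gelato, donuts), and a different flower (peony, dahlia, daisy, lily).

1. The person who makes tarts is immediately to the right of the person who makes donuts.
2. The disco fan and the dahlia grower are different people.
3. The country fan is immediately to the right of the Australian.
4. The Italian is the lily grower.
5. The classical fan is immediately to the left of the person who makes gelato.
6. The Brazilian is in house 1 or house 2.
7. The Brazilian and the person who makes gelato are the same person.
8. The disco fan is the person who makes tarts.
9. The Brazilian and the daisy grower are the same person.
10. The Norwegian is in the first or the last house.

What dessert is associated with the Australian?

The Brazilian is in house 2 (clue 7).
From clue 7, the person who makes gelato must be in house 2.
By clue 9, the daisy grower is in house 2.
By clue 1, the person who makes tarts is in house 4.
From clue 1, the person who makes donuts must be in house 3.
The classical fan is in house 1 (clue 5).
Clue 8 places the disco fan in house 4.
That leaves rock as the music genre for house 3.
The only dessert still possible for house 1 is cookies.
Clue 3 places the Australian in house 1.
House 2 music genre: only country fits.
So house 3 gets Italian for nationality.
House 4's nationality must be Norwegian (nothing else left).
From clue 4, the lily grower must be in house 3.
House 4 flower: only peony fits.
House 1's flower must be dahlia (nothing else left).
So: house 1 = classical/Australian/cookies/dahlia, house 2 = country/Brazilian/gelato/daisy, house 3 = rock/Italian/donuts/lily, house 4 = disco/Norwegian/tarts/peony.

cookies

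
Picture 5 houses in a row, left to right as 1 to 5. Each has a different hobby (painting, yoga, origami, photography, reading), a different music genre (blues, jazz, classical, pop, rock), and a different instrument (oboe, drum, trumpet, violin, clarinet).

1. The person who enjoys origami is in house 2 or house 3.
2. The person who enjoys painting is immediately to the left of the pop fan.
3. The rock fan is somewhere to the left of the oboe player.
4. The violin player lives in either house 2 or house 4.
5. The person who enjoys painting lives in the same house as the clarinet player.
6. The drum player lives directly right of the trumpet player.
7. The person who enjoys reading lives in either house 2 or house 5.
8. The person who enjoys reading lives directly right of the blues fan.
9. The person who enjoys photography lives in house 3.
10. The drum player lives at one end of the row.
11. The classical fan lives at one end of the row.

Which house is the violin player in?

2

From clue 9, the person who enjoys photography must be in house 3.
Clue 10: the drum player is in house 5.
By clue 6, the trumpet player is in house 4.
That leaves origami as the hobby for house 2.
So house 5 gets reading for hobby.
The only instrument still possible for house 1 is clarinet.
That leaves violin as the instrument for house 2.
That leaves oboe as the instrument for house 3.
Clue 5: the person who enjoys painting is in house 1.
Clue 8 places the blues fan in house 4.
So house 4 gets yoga for hobby.
House 3 music genre: only jazz fits.
From clue 2, the pop fan must be in house 2.
That leaves rock as the music genre for house 1.
The only music genre still possible for house 5 is classical.
So: house 1 = painting/rock/clarinet, house 2 = origami/pop/violin, house 3 = photography/jazz/oboe, house 4 = yoga/blues/trumpet, house 5 = reading/classical/drum.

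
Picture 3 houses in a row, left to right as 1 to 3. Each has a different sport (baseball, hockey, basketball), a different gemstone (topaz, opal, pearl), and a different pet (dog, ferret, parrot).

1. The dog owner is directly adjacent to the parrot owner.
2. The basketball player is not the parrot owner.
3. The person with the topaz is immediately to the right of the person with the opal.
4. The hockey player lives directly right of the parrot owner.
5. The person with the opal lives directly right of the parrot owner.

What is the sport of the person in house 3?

basketball

Clue 5: the person with the opal is in house 2.
Clue 5 places the parrot owner in house 1.
House 1 gemstone: only pearl fits.
House 3's gemstone must be topaz (nothing else left).
The dog owner is in house 2 (clue 1).
Clue 4: the hockey player is in house 2.
The only sport still possible for house 1 is baseball.
The only sport still possible for house 3 is basketball.
House 3 pet: only ferret fits.
So: house 1 = baseball/pearl/parrot, house 2 = hockey/opal/dog, house 3 = basketball/topaz/ferret.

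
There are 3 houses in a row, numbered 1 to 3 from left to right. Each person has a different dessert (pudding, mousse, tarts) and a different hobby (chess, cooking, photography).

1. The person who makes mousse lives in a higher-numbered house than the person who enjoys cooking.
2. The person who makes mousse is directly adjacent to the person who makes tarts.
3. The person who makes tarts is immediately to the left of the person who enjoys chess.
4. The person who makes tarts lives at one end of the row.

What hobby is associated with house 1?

The person who makes tarts is in house 1 (clue 4).
Clue 2 places the person who makes mousse in house 2.
Clue 3 places the person who enjoys chess in house 2.
That leaves pudding as the dessert for house 3.
House 1 hobby: only cooking fits.
So house 3 gets photography for hobby.
So: house 1 = tarts/cooking, house 2 = mousse/chess, house 3 = pudding/photography.

cooking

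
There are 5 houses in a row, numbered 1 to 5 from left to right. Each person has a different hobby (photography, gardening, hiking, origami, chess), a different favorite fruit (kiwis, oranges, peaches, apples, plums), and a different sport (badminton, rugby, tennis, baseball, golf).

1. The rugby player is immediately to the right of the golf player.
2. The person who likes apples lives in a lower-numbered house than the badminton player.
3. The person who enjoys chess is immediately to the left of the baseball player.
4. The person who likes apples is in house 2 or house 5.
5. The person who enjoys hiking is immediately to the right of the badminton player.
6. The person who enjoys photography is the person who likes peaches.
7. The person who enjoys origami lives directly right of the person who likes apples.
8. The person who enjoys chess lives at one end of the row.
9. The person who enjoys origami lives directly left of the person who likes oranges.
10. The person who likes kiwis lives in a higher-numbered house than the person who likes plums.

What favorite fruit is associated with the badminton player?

The person who likes apples is in house 2 (clue 4).
By clue 7, the person who enjoys origami is in house 3.
From clue 8, the person who enjoys chess must be in house 1.
Clue 9 places the person who likes oranges in house 4.
By clue 3, the baseball player is in house 2.
By clue 6, the person who enjoys photography is in house 5.
By clue 6, the person who likes peaches is in house 5.
The only hobby still possible for house 2 is gardening.
House 4's hobby must be hiking (nothing else left).
That leaves plums as the favorite fruit for house 1.
House 3 favorite fruit: only kiwis fits.
Clue 5 places the badminton player in house 3.
The only sport still possible for house 1 is tennis.
That leaves golf as the sport for house 4.
So house 5 gets rugby for sport.
So: house 1 = chess/plums/tennis, house 2 = gardening/apples/baseball, house 3 = origami/kiwis/badminton, house 4 = hiking/oranges/golf, house 5 = photography/peaches/rugby.

kiwis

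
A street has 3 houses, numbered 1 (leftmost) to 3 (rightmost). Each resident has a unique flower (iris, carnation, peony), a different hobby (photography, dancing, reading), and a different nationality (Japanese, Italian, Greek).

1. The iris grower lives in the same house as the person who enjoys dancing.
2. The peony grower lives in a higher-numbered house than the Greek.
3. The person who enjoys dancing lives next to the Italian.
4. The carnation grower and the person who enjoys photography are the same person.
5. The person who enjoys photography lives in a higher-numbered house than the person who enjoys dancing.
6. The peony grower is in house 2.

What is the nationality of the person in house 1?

Greek

The peony grower is in house 2 (clue 6).
The iris grower is in house 1 (clue 1).
Clue 1 places the person who enjoys dancing in house 1.
From clue 2, the Greek must be in house 1.
The Italian is in house 2 (clue 3).
Clue 4: the carnation grower is in house 3.
The person who enjoys photography is in house 3 (clue 4).
The only hobby still possible for house 2 is reading.
The only nationality still possible for house 3 is Japanese.
So: house 1 = iris/dancing/Greek, house 2 = peony/reading/Italian, house 3 = carnation/photography/Japanese.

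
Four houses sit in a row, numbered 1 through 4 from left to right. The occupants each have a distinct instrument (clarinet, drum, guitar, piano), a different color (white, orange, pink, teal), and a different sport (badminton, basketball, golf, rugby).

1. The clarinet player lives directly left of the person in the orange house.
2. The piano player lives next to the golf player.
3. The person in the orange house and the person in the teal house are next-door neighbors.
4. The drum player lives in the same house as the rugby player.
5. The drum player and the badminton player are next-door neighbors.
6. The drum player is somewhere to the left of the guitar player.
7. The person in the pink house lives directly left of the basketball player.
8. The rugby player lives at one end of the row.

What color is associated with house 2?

pink

The drum player is in house 1 (clue 4).
Clue 4: the rugby player is in house 1.
By clue 5, the badminton player is in house 2.
So house 1 gets white for color.
The clarinet player is narrowed to house 2 or 3; consider each.
Placing it in house 3 leads to a contradiction, so it's in house 2.
From clue 1, the person in the orange house must be in house 3.
The only color still possible for house 2 is pink.
That leaves teal as the color for house 4.
Clue 7 places the basketball player in house 3.
The only sport still possible for house 4 is golf.
By clue 2, the piano player is in house 3.
That leaves guitar as the instrument for house 4.
So: house 1 = drum/white/rugby, house 2 = clarinet/pink/badminton, house 3 = piano/orange/basketball, house 4 = guitar/teal/golf.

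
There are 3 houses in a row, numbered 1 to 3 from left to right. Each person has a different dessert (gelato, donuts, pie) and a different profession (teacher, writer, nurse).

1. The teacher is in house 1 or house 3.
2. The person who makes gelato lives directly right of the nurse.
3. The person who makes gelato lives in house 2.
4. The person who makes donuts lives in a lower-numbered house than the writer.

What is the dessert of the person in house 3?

pie

The person who makes gelato is in house 2 (clue 3).
House 1's dessert must be donuts (nothing else left).
So house 3 gets pie for dessert.
From clue 2, the nurse must be in house 1.
House 2 profession: only writer fits.
The only profession still possible for house 3 is teacher.
So: house 1 = donuts/nurse, house 2 = gelato/writer, house 3 = pie/teacher.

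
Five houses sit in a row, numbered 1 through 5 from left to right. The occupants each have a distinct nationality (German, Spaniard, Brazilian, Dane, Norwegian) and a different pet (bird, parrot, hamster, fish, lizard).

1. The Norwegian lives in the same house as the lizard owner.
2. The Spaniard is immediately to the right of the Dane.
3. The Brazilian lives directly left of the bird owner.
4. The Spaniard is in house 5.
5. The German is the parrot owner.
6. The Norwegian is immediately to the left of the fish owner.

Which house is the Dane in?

By clue 4, the Spaniard is in house 5.
By clue 2, the Dane is in house 4.
So house 5 gets hamster for pet.
The Brazilian is narrowed to house 1 or 2 or 3; consider each.
Placing it in house 1 and house 2 leads to a contradiction, so it's in house 3.
Clue 3: the bird owner is in house 4.
That leaves fish as the pet for house 3.
The Norwegian is in house 2 (clue 6).
House 1's nationality must be German (nothing else left).
From clue 1, the lizard owner must be in house 2.
Clue 5: the parrot owner is in house 1.
So: house 1 = German/parrot, house 2 = Norwegian/lizard, house 3 = Brazilian/fish, house 4 = Dane/bird, house 5 = Spaniard/hamster.

4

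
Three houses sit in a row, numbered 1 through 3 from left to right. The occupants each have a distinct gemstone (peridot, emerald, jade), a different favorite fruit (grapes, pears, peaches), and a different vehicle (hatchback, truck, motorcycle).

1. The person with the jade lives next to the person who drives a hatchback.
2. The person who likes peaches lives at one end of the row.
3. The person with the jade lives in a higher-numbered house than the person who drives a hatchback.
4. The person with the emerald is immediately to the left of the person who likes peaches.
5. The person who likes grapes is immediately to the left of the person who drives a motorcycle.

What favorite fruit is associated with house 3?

peaches

By clue 4, the person with the emerald is in house 2.
Clue 4 places the person who likes peaches in house 3.
So house 1 gets peridot for gemstone.
House 3's gemstone must be jade (nothing else left).
By clue 1, the person who drives a hatchback is in house 2.
House 1 vehicle: only truck fits.
The only vehicle still possible for house 3 is motorcycle.
Clue 5: the person who likes grapes is in house 2.
The only favorite fruit still possible for house 1 is pears.
So: house 1 = peridot/pears/truck, house 2 = emerald/grapes/hatchback, house 3 = jade/peaches/motorcycle.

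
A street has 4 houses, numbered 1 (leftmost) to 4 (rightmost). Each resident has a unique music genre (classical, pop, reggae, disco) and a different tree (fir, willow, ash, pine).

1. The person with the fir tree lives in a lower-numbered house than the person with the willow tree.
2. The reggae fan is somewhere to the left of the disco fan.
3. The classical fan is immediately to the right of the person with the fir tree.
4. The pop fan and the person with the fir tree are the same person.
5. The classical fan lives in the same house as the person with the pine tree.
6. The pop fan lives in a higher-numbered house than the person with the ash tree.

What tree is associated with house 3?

pine

House 1's music genre must be reggae (nothing else left).
That leaves ash as the tree for house 1.
The only tree still possible for house 2 is fir.
From clue 3, the classical fan must be in house 3.
By clue 4, the pop fan is in house 2.
Clue 5 places the person with the pine tree in house 3.
House 4's music genre must be disco (nothing else left).
House 4's tree must be willow (nothing else left).
So: house 1 = reggae/ash, house 2 = pop/fir, house 3 = classical/pine, house 4 = disco/willow.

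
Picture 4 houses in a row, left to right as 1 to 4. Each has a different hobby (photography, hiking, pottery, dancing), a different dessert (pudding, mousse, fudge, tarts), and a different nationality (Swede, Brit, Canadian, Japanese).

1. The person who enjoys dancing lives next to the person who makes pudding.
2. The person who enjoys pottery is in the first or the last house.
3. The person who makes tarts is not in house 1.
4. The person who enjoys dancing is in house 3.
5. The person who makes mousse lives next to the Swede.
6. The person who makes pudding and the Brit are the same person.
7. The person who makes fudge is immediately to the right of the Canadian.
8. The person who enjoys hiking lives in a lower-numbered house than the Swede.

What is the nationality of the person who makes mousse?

From clue 4, the person who enjoys dancing must be in house 3.
House 1's dessert must be mousse (nothing else left).
By clue 5, the Swede is in house 2.
Clue 8 places the person who enjoys hiking in house 1.
House 2 hobby: only photography fits.
That leaves pottery as the hobby for house 4.
The only nationality still possible for house 4 is Brit.
From clue 6, the person who makes pudding must be in house 4.
That leaves fudge as the dessert for house 2.
The only dessert still possible for house 3 is tarts.
Clue 7 places the Canadian in house 1.
House 3's nationality must be Japanese (nothing else left).
So: house 1 = hiking/mousse/Canadian, house 2 = photography/fudge/Swede, house 3 = dancing/tarts/Japanese, house 4 = pottery/pudding/Brit.

Canadian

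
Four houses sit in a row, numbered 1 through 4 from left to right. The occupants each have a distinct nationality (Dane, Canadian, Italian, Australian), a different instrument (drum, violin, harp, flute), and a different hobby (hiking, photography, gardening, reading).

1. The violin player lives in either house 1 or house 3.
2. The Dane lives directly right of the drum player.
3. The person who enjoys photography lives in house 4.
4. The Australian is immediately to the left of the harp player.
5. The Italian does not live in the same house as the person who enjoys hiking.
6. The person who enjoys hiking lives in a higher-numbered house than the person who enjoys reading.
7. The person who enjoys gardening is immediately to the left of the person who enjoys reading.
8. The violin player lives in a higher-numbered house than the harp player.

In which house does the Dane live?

Clue 3 places the person who enjoys photography in house 4.
Clue 8: the violin player is in house 3.
Clue 8 places the harp player in house 2.
The only instrument still possible for house 4 is flute.
So house 1 gets gardening for hobby.
Clue 2 places the Dane in house 2.
From clue 4, the Australian must be in house 1.
The person who enjoys hiking is in house 3 (clue 6).
Clue 6: the person who enjoys reading is in house 2.
The only instrument still possible for house 1 is drum.
From clue 5, the Italian must be in house 4.
That leaves Canadian as the nationality for house 3.
So: house 1 = Australian/drum/gardening, house 2 = Dane/harp/reading, house 3 = Canadian/violin/hiking, house 4 = Italian/flute/photography.

2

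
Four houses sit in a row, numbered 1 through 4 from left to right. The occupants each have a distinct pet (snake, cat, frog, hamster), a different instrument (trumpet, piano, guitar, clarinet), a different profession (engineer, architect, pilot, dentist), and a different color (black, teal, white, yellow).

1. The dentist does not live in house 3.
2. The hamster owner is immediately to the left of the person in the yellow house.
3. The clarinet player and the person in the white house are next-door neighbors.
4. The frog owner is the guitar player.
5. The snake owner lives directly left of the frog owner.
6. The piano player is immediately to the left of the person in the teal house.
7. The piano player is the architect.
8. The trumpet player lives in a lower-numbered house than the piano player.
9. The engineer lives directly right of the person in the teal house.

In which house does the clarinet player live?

3

The piano player is in house 2 (clue 6).
The person in the teal house is in house 3 (clue 6).
From clue 7, the architect must be in house 2.
The trumpet player is in house 1 (clue 8).
Clue 9: the engineer is in house 4.
House 1's profession must be dentist (nothing else left).
That leaves pilot as the profession for house 3.
Clue 3: the clarinet player is in house 3.
The only instrument still possible for house 4 is guitar.
So house 1 gets black for color.
By clue 4, the frog owner is in house 4.
The snake owner is in house 3 (clue 5).
House 1's pet must be hamster (nothing else left).
House 2 pet: only cat fits.
Clue 2 places the person in the yellow house in house 2.
That leaves white as the color for house 4.
So: house 1 = hamster/trumpet/dentist/black, house 2 = cat/piano/architect/yellow, house 3 = snake/clarinet/pilot/teal, house 4 = frog/guitar/engineer/white.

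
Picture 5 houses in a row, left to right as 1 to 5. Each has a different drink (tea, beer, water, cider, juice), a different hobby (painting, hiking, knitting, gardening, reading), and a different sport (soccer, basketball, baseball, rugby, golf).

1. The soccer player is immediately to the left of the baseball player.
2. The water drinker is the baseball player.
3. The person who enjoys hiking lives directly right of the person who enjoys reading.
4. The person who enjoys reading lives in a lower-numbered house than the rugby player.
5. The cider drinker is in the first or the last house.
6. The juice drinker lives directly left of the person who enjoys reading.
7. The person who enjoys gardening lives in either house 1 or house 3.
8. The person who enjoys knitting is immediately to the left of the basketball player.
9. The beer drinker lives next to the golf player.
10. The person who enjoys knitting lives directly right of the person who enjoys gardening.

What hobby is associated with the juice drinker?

The cider drinker is narrowed to house 1 or 5; consider each.
Placing it in house 5 leads to a contradiction, so it's in house 1.
The juice drinker is narrowed to house 2 or 3; consider each.
Placing it in house 2 leads to a contradiction, so it's in house 3.
By clue 6, the person who enjoys reading is in house 4.
Clue 4: the rugby player is in house 5.
The basketball player is in house 3 (clue 8).
The person who enjoys gardening is in house 1 (clue 10).
The only hobby still possible for house 2 is knitting.
So house 3 gets painting for hobby.
House 5's hobby must be hiking (nothing else left).
The soccer player is in house 1 (clue 1).
From clue 1, the baseball player must be in house 2.
The water drinker is in house 2 (clue 2).
House 4's drink must be tea (nothing else left).
That leaves beer as the drink for house 5.
House 4's sport must be golf (nothing else left).
So: house 1 = cider/gardening/soccer, house 2 = water/knitting/baseball, house 3 = juice/painting/basketball, house 4 = tea/reading/golf, house 5 = beer/hiking/rugby.

painting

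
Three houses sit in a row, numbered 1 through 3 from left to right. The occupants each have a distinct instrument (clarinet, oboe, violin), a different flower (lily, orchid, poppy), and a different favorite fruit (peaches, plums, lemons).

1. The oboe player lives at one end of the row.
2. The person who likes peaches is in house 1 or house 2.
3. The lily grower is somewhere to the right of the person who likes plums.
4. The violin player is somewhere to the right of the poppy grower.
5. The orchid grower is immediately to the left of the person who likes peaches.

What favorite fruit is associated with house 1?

The orchid grower is in house 1 (clue 5).
By clue 5, the person who likes peaches is in house 2.
House 2 flower: only poppy fits.
That leaves lily as the flower for house 3.
That leaves plums as the favorite fruit for house 1.
So house 3 gets lemons for favorite fruit.
Clue 4: the violin player is in house 3.
The only instrument still possible for house 2 is clarinet.
So house 1 gets oboe for instrument.
So: house 1 = oboe/orchid/plums, house 2 = clarinet/poppy/peaches, house 3 = violin/lily/lemons.

plums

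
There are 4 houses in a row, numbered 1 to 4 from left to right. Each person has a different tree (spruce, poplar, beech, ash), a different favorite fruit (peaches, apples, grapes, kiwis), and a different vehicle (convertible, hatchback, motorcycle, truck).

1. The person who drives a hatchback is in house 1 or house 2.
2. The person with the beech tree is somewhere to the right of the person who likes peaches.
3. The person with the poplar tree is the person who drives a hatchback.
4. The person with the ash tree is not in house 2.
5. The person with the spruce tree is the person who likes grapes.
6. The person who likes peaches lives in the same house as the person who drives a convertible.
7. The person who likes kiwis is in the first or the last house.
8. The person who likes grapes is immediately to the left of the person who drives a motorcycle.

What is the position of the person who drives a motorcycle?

The person with the poplar tree is narrowed to house 1 or 2; consider each.
Placing it in house 1 leads to a contradiction, so it's in house 2.
By clue 3, the person who drives a hatchback is in house 2.
Clue 8 places the person who likes grapes in house 3.
Clue 8 places the person who drives a motorcycle in house 4.
That leaves apples as the favorite fruit for house 2.
So house 4 gets kiwis for favorite fruit.
Clue 5: the person with the spruce tree is in house 3.
From clue 6, the person who drives a convertible must be in house 1.
So house 1 gets ash for tree.
The only tree still possible for house 4 is beech.
So house 1 gets peaches for favorite fruit.
House 3's vehicle must be truck (nothing else left).
So: house 1 = ash/peaches/convertible, house 2 = poplar/apples/hatchback, house 3 = spruce/grapes/truck, house 4 = beech/kiwis/motorcycle.

4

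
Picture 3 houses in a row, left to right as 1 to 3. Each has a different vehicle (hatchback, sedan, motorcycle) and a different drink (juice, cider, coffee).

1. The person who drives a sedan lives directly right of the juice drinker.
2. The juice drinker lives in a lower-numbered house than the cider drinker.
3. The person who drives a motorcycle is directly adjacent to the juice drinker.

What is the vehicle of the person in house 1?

The person who drives a sedan is narrowed to house 2 or 3; consider each.
Placing it in house 2 leads to a contradiction, so it's in house 3.
Clue 1 places the juice drinker in house 2.
From clue 2, the cider drinker must be in house 3.
House 1's vehicle must be motorcycle (nothing else left).
So house 2 gets hatchback for vehicle.
So house 1 gets coffee for drink.
So: house 1 = motorcycle/coffee, house 2 = hatchback/juice, house 3 = sedan/cider.

motorcycle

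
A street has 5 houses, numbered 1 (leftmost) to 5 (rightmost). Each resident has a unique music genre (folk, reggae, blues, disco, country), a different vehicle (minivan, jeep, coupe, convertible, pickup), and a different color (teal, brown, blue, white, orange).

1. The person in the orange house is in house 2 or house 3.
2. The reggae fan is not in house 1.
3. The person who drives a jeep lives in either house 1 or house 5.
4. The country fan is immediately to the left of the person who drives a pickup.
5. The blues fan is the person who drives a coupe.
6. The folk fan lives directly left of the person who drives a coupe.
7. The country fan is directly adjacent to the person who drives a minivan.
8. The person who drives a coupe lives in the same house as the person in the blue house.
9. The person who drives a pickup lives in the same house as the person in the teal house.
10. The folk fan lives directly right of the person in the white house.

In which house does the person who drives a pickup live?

The person who drives a jeep is narrowed to house 1 or 5; consider each.
Placing it in house 5 leads to a contradiction, so it's in house 1.
The person in the orange house is narrowed to house 2 or 3; consider each.
Placing it in house 3 leads to a contradiction, so it's in house 2.
The only music genre still possible for house 1 is disco.
The blues fan is narrowed to house 3 or 5; consider each.
Placing it in house 3 leads to a contradiction, so it's in house 5.
Clue 5: the person who drives a coupe is in house 5.
From clue 6, the folk fan must be in house 4.
Clue 8: the person in the blue house is in house 5.
The person in the white house is in house 3 (clue 10).
House 1 color: only brown fits.
House 4 color: only teal fits.
Clue 9 places the person who drives a pickup in house 4.
By clue 4, the country fan is in house 3.
From clue 7, the person who drives a minivan must be in house 2.
House 2 music genre: only reggae fits.
That leaves convertible as the vehicle for house 3.
So: house 1 = disco/jeep/brown, house 2 = reggae/minivan/orange, house 3 = country/convertible/white, house 4 = folk/pickup/teal, house 5 = blues/coupe/blue.

4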